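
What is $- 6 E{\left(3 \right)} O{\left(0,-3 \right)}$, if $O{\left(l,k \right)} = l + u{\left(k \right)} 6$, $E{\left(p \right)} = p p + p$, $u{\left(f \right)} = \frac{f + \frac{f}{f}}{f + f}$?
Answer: $-144$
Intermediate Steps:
$u{\left(f \right)} = \frac{1 + f}{2 f}$ ($u{\left(f \right)} = \frac{f + 1}{2 f} = \left(1 + f\right) \frac{1}{2 f} = \frac{1 + f}{2 f}$)
$E{\left(p \right)} = p + p^{2}$ ($E{\left(p \right)} = p^{2} + p = p + p^{2}$)
$O{\left(l,k \right)} = l + \frac{3 \left(1 + k\right)}{k}$ ($O{\left(l,k \right)} = l + \frac{1 + k}{2 k} 6 = l + \frac{3 \left(1 + k\right)}{k}$)
$- 6 E{\left(3 \right)} O{\left(0,-3 \right)} = - 6 \cdot 3 \left(1 + 3\right) \left(3 + 0 + \frac{3}{-3}\right) = - 6 \cdot 3 \cdot 4 \left(3 + 0 + 3 \left(- \frac{1}{3}\right)\right) = \left(-6\right) 12 \left(3 + 0 - 1\right) = \left(-72\right) 2 = -144$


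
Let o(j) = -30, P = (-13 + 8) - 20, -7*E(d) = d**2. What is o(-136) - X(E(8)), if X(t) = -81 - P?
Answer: 26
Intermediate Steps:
E(d) = -d**2/7
P = -25 (P = -5 - 20 = -25)
X(t) = -56 (X(t) = -81 - 1*(-25) = -81 + 25 = -56)
o(-136) - X(E(8)) = -30 - 1*(-56) = -30 + 56 = 26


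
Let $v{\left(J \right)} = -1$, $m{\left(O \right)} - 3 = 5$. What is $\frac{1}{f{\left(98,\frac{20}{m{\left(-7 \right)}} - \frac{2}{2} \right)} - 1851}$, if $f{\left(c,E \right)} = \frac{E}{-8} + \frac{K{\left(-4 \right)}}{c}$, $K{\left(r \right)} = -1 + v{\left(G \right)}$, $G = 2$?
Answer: $- \frac{784}{1451347} \approx -0.00054019$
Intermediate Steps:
$m{\left(O \right)} = 8$ ($m{\left(O \right)} = 3 + 5 = 8$)
$K{\left(r \right)} = -2$ ($K{\left(r \right)} = -1 - 1 = -2$)
$f{\left(c,E \right)} = - \frac{2}{c} - \frac{E}{8}$ ($f{\left(c,E \right)} = \frac{E}{-8} - \frac{2}{c} = E \left(- \frac{1}{8}\right) - \frac{2}{c} = - \frac{E}{8} - \frac{2}{c} = - \frac{2}{c} - \frac{E}{8}$)
$\frac{1}{f{\left(98,\frac{20}{m{\left(-7 \right)}} - \frac{2}{2} \right)} - 1851} = \frac{1}{\left(- \frac{2}{98} - \frac{\frac{20}{8} - \frac{2}{2}}{8}\right) - 1851} = \frac{1}{\left(\left(-2\right) \frac{1}{98} - \frac{20 \cdot \frac{1}{8} - 1}{8}\right) - 1851} = \frac{1}{\left(- \frac{1}{49} - \frac{\frac{5}{2} - 1}{8}\right) - 1851} = \frac{1}{\left(- \frac{1}{49} - \frac{3}{16}\right) - 1851} = \frac{1}{- \frac{163}{784} - 1851} = \frac{1}{- \frac{1451347}{784}} = - \frac{784}{1451347}$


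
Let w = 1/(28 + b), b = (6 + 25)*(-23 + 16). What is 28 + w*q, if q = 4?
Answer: 5288/189 ≈ 27.979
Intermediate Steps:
b = -217 (b = 31*(-7) = -217)
w = -1/189 (w = 1/(28 - 217) = 1/(-189) = -1/189 ≈ -0.0052910)
28 + w*q = 28 - 1/189*4 = 28 - 4/189 = 5288/189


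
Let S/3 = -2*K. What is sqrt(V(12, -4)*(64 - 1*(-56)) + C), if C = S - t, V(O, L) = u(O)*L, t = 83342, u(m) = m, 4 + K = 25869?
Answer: 2*I*sqrt(61073) ≈ 494.26*I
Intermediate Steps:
K = 25865 (K = -4 + 25869 = 25865)
V(O, L) = L*O (V(O, L) = O*L = L*O)
S = -155190 (S = 3*(-2*25865) = 3*(-51730) = -155190)
C = -238532 (C = -155190 - 1*83342 = -155190 - 83342 = -238532)
sqrt(V(12, -4)*(64 - 1*(-56)) + C) = sqrt((-4*12)*(64 - 1*(-56)) - 238532) = sqrt(-48*(64 + 56) - 238532) = sqrt(-48*120 - 238532) = sqrt(-5760 - 238532) = sqrt(-244292) = 2*I*sqrt(61073)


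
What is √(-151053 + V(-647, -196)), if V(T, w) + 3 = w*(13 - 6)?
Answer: 2*I*√38107 ≈ 390.42*I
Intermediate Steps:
V(T, w) = -3 + 7*w (V(T, w) = -3 + w*(13 - 6) = -3 + w*7 = -3 + 7*w)
√(-151053 + V(-647, -196)) = √(-151053 + (-3 + 7*(-196))) = √(-151053 + (-3 - 1372)) = √(-151053 - 1375) = √(-152428) = 2*I*√38107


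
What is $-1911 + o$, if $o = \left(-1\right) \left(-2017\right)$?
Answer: $106$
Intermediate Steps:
$o = 2017$
$-1911 + o = -1911 + 2017 = 106$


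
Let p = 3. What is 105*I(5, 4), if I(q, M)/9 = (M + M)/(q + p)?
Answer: 945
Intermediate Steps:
I(q, M) = 18*M/(3 + q) (I(q, M) = 9*((M + M)/(q + 3)) = 9*((2*M)/(3 + q)) = 9*(2*M/(3 + q)) = 18*M/(3 + q))
105*I(5, 4) = 105*(18*4/(3 + 5)) = 105*(18*4/8) = 105*(18*4*(⅛)) = 105*9 = 945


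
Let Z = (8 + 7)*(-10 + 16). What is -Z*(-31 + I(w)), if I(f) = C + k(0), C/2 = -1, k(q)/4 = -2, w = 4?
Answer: 3690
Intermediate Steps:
k(q) = -8 (k(q) = 4*(-2) = -8)
C = -2 (C = 2*(-1) = -2)
I(f) = -10 (I(f) = -2 - 8 = -10)
Z = 90 (Z = 15*6 = 90)
-Z*(-31 + I(w)) = -90*(-31 - 10) = -90*(-41) = -1*(-3690) = 3690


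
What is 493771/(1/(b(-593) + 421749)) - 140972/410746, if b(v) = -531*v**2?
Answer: -18892559689899196696/205373 ≈ -9.1991e+13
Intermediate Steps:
493771/(1/(b(-593) + 421749)) - 140972/410746 = 493771/(1/(-531*(-593)**2 + 421749)) - 140972/410746 = 493771/(1/(-531*351649 + 421749)) - 140972*1/410746 = 493771/(1/(-186725619 + 421749)) - 70486/205373 = 493771/(1/(-186303870)) - 70486/205373 = 493771/(-1/186303870) - 70486/205373 = 493771*(-186303870) - 70486/205373 = -91991448193770 - 70486/205373 = -18892559689899196696/205373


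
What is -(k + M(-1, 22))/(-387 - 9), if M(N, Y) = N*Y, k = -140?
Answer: -9/22 ≈ -0.40909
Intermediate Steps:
-(k + M(-1, 22))/(-387 - 9) = -(-140 - 1*22)/(-387 - 9) = -(-140 - 22)/(-396) = -(-162)*(-1)/396 = -1*9/22 = -9/22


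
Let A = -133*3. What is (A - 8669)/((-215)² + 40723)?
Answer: -2267/21737 ≈ -0.10429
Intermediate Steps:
A = -399
(A - 8669)/((-215)² + 40723) = (-399 - 8669)/((-215)² + 40723) = -9068/(46225 + 40723) = -9068/86948 = -9068*1/86948 = -2267/21737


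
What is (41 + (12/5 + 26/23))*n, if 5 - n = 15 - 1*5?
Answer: -5121/23 ≈ -222.65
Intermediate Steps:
n = -5 (n = 5 - (15 - 1*5) = 5 - (15 - 5) = 5 - 1*10 = 5 - 10 = -5)
(41 + (12/5 + 26/23))*n = (41 + (12/5 + 26/23))*(-5) = (41 + 406/115)*(-5) = (5121/115)*(-5) = -5121/23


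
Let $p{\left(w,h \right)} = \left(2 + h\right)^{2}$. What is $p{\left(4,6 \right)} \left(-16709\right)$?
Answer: $-1069376$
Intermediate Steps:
$p{\left(4,6 \right)} \left(-16709\right) = \left(2 + 6\right)^{2} \left(-16709\right) = 8^{2} \left(-16709\right) = 64 \left(-16709\right) = -1069376$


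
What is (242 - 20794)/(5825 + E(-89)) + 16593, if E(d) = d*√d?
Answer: 41042049703/2473971 - 130652*I*√89/2473971 ≈ 16590.0 - 0.49821*I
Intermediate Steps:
E(d) = d^(3/2)
(242 - 20794)/(5825 + E(-89)) + 16593 = (242 - 20794)/(5825 + (-89)^(3/2)) + 16593 = -20552/(5825 - 89*I*√89) + 16593 = 16593 - 20552/(5825 - 89*I*√89)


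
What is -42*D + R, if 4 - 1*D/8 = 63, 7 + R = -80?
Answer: 19737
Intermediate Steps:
R = -87 (R = -7 - 80 = -87)
D = -472 (D = 32 - 8*63 = 32 - 504 = -472)
-42*D + R = -42*(-472) - 87 = 19824 - 87 = 19737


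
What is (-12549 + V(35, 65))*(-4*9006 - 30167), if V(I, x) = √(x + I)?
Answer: 829968949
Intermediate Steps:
V(I, x) = √(I + x)
(-12549 + V(35, 65))*(-4*9006 - 30167) = (-12549 + √(35 + 65))*(-4*9006 - 30167) = (-12549 + √100)*(-36024 - 30167) = (-12549 + 10)*(-66191) = -12539*(-66191) = 829968949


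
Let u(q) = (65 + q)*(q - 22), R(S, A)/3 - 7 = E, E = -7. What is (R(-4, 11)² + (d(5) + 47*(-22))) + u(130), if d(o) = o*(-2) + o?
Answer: 20021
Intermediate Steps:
d(o) = -o (d(o) = -2*o + o = -o)
R(S, A) = 0 (R(S, A) = 21 + 3*(-7) = 21 - 21 = 0)
u(q) = (-22 + q)*(65 + q) (u(q) = (65 + q)*(-22 + q) = (-22 + q)*(65 + q))
(R(-4, 11)² + (d(5) + 47*(-22))) + u(130) = (0² + (-1*5 + 47*(-22))) + (-1430 + 130² + 43*130) = (0 + (-5 - 1034)) + (-1430 + 16900 + 5590) = (0 - 1039) + 21060 = -1039 + 21060 = 20021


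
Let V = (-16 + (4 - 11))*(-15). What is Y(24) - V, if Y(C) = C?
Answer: -321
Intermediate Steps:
V = 345 (V = (-16 - 7)*(-15) = -23*(-15) = 345)
Y(24) - V = 24 - 1*345 = 24 - 345 = -321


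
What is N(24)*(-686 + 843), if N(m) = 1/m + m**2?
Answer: 2170525/24 ≈ 90439.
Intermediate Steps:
N(24)*(-686 + 843) = ((1 + 24**3)/24)*(-686 + 843) = ((1 + 13824)/24)*157 = ((1/24)*13825)*157 = (13825/24)*157 = 2170525/24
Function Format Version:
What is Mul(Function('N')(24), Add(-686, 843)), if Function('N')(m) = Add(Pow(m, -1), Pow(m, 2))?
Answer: Rational(2170525, 24) ≈ 90439.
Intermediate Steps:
Mul(Function('N')(24), Add(-686, 843)) = Mul(Mul(Pow(24, -1), Add(1, Pow(24, 3))), Add(-686, 843)) = Mul(Mul(Rational(1, 24), Add(1, 13824)), 157) = Mul(Mul(Rational(1, 24), 13825), 157) = Mul(Rational(13825, 24), 157) = Rational(2170525, 24)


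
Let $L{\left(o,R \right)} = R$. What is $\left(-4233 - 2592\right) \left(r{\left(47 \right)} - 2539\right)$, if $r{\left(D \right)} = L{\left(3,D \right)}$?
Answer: $17007900$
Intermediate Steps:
$r{\left(D \right)} = D$
$\left(-4233 - 2592\right) \left(r{\left(47 \right)} - 2539\right) = \left(-4233 - 2592\right) \left(47 - 2539\right) = \left(-6825\right) \left(-2492\right) = 17007900$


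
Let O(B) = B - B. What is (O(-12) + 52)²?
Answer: 2704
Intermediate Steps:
O(B) = 0
(O(-12) + 52)² = (0 + 52)² = 52² = 2704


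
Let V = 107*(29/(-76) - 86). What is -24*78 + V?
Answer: -844727/76 ≈ -11115.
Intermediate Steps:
V = -702455/76 (V = 107*(29*(-1/76) - 86) = 107*(-29/76 - 86) = 107*(-6565/76) = -702455/76 ≈ -9242.8)
-24*78 + V = -24*78 - 702455/76 = -1872 - 702455/76 = -844727/76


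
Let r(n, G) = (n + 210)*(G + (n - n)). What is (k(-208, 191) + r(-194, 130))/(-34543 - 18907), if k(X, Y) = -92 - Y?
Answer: -1797/53450 ≈ -0.033620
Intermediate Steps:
r(n, G) = G*(210 + n) (r(n, G) = (210 + n)*(G + 0) = (210 + n)*G = G*(210 + n))
(k(-208, 191) + r(-194, 130))/(-34543 - 18907) = ((-92 - 1*191) + 130*(210 - 194))/(-34543 - 18907) = ((-92 - 191) + 130*16)/(-53450) = (-283 + 2080)*(-1/53450) = 1797*(-1/53450) = -1797/53450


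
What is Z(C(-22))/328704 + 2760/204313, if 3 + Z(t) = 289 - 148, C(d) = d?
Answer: 155903039/11193083392 ≈ 0.013929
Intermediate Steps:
Z(t) = 138 (Z(t) = -3 + (289 - 148) = -3 + 141 = 138)
Z(C(-22))/328704 + 2760/204313 = 138/328704 + 2760/204313 = 138*(1/328704) + 2760*(1/204313) = 23/54784 + 2760/204313 = 155903039/11193083392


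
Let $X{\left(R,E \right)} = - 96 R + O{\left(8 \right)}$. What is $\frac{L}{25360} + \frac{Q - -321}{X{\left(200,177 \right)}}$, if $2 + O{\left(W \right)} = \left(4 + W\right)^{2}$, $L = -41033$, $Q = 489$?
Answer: $- \frac{401274257}{241655440} \approx -1.6605$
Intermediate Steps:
$O{\left(W \right)} = -2 + \left(4 + W\right)^{2}$
$X{\left(R,E \right)} = 142 - 96 R$ ($X{\left(R,E \right)} = - 96 R - \left(2 - \left(4 + 8\right)^{2}\right) = - 96 R - \left(2 - 12^{2}\right) = - 96 R + \left(-2 + 144\right) = - 96 R + 142 = 142 - 96 R$)
$\frac{L}{25360} + \frac{Q - -321}{X{\left(200,177 \right)}} = - \frac{41033}{25360} + \frac{489 - -321}{142 - 19200} = \left(-41033\right) \frac{1}{25360} + \frac{489 + 321}{142 - 19200} = - \frac{41033}{25360} + \frac{810}{-19058} = - \frac{41033}{25360} + 810 \left(- \frac{1}{19058}\right) = - \frac{41033}{25360} - \frac{405}{9529} = - \frac{401274257}{241655440}$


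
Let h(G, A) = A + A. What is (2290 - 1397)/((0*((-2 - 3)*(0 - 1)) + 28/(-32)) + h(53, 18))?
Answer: 7144/281 ≈ 25.423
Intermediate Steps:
h(G, A) = 2*A
(2290 - 1397)/((0*((-2 - 3)*(0 - 1)) + 28/(-32)) + h(53, 18)) = (2290 - 1397)/((0*((-2 - 3)*(0 - 1)) + 28/(-32)) + 2*18) = 893/((0*(-5*(-1)) + 28*(-1/32)) + 36) = 893/((0*5 - 7/8) + 36) = 893/((0 - 7/8) + 36) = 893/(-7/8 + 36) = 893/(281/8) = 893*(8/281) = 7144/281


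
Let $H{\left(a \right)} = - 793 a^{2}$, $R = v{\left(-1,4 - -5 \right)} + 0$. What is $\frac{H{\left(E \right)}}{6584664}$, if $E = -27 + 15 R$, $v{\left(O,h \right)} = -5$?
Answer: $- \frac{687531}{548722} \approx -1.253$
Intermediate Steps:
$R = -5$ ($R = -5 + 0 = -5$)
$E = -102$ ($E = -27 + 15 \left(-5\right) = -27 - 75 = -102$)
$\frac{H{\left(E \right)}}{6584664} = \frac{\left(-793\right) \left(-102\right)^{2}}{6584664} = \left(-793\right) 10404 \cdot \frac{1}{6584664} = \left(-8250372\right) \frac{1}{6584664} = - \frac{687531}{548722}$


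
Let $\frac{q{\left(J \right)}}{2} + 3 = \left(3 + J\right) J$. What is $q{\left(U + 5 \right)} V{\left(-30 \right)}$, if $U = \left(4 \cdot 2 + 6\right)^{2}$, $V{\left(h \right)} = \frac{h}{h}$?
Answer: $82002$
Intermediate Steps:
$V{\left(h \right)} = 1$
$U = 196$ ($U = \left(8 + 6\right)^{2} = 14^{2} = 196$)
$q{\left(J \right)} = -6 + 2 J \left(3 + J\right)$ ($q{\left(J \right)} = -6 + 2 \left(3 + J\right) J = -6 + 2 J \left(3 + J\right)$)
$q{\left(U + 5 \right)} V{\left(-30 \right)} = \left(-6 + 2 \left(196 + 5\right)^{2} + 6 \left(196 + 5\right)\right) 1 = \left(-6 + 2 \cdot 201^{2} + 6 \cdot 201\right) 1 = \left(-6 + 2 \cdot 40401 + 1206\right) 1 = \left(-6 + 80802 + 1206\right) 1 = 82002 \cdot 1 = 82002$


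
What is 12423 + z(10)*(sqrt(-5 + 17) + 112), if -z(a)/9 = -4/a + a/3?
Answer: 47331/5 - 264*sqrt(3)/5 ≈ 9374.8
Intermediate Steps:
z(a) = -3*a + 36/a (z(a) = -9*(-4/a + a/3) = -3*a + 36/a)
12423 + z(10)*(sqrt(-5 + 17) + 112) = 12423 + (-3*10 + 36/10)*(sqrt(-5 + 17) + 112) = 12423 + (-30 + 36*(1/10))*(sqrt(12) + 112) = 12423 + (-30 + 18/5)*(2*sqrt(3) + 112) = 12423 - 132*(112 + 2*sqrt(3))/5 = 12423 + (-14784/5 - 264*sqrt(3)/5) = 47331/5 - 264*sqrt(3)/5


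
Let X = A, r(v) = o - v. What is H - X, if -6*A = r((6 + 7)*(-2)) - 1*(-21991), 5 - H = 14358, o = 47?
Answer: -32027/3 ≈ -10676.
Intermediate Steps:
r(v) = 47 - v
H = -14353 (H = 5 - 1*14358 = 5 - 14358 = -14353)
A = -11032/3 (A = -((47 - (6 + 7)*(-2)) - 1*(-21991))/6 = -((47 - 13*(-2)) + 21991)/6 = -((47 - 1*(-26)) + 21991)/6 = -((47 + 26) + 21991)/6 = -(73 + 21991)/6 = -⅙*22064 = -11032/3 ≈ -3677.3)
X = -11032/3 ≈ -3677.3
H - X = -14353 - 1*(-11032/3) = -14353 + 11032/3 = -32027/3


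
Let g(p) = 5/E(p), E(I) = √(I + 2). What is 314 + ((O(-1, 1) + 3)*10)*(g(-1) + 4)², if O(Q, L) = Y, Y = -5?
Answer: -1306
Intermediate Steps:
O(Q, L) = -5
E(I) = √(2 + I)
g(p) = 5/√(2 + p) (g(p) = 5/(√(2 + p)) = 5/√(2 + p))
314 + ((O(-1, 1) + 3)*10)*(g(-1) + 4)² = 314 + ((-5 + 3)*10)*(5/√(2 - 1) + 4)² = 314 + (-2*10)*(5/√1 + 4)² = 314 - 20*(5*1 + 4)² = 314 - 20*(5 + 4)² = 314 - 20*9² = 314 - 20*81 = 314 - 1620 = -1306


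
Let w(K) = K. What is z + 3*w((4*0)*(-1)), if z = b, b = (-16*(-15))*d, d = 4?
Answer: 960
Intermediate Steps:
b = 960 (b = -16*(-15)*4 = 240*4 = 960)
z = 960
z + 3*w((4*0)*(-1)) = 960 + 3*((4*0)*(-1)) = 960 + 3*(0*(-1)) = 960 + 3*0 = 960 + 0 = 960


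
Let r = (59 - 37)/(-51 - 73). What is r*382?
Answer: -2101/31 ≈ -67.774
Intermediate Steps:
r = -11/62 (r = 22/(-124) = 22*(-1/124) = -11/62 ≈ -0.17742)
r*382 = -11/62*382 = -2101/31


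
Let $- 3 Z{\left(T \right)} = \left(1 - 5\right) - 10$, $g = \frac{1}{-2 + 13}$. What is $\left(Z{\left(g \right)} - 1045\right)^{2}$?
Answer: $\frac{9740641}{9} \approx 1.0823 \cdot 10^{6}$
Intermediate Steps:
$g = \frac{1}{11} \approx 0.090909$
$Z{\left(T \right)} = \frac{14}{3}$ ($Z{\left(T \right)} = - \frac{\left(1 - 5\right) - 10}{3} = - \frac{-4 - 10}{3} = \left(- \frac{1}{3}\right) \left(-14\right) = \frac{14}{3}$)
$\left(Z{\left(g \right)} - 1045\right)^{2} = \left(\frac{14}{3} - 1045\right)^{2} = \left(- \frac{3121}{3}\right)^{2} = \frac{9740641}{9}$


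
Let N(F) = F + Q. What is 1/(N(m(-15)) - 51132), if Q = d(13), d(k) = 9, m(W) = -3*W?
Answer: -1/51078 ≈ -1.9578e-5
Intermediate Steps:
Q = 9
N(F) = 9 + F (N(F) = F + 9 = 9 + F)
1/(N(m(-15)) - 51132) = 1/((9 - 3*(-15)) - 51132) = 1/((9 + 45) - 51132) = 1/(54 - 51132) = 1/(-51078) = -1/51078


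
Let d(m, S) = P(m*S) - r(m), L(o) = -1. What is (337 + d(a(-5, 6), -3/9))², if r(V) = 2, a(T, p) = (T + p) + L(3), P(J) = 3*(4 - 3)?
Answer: 114244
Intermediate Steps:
P(J) = 3 (P(J) = 3*1 = 3)
a(T, p) = -1 + T + p (a(T, p) = (T + p) - 1 = -1 + T + p)
d(m, S) = 1 (d(m, S) = 3 - 1*2 = 3 - 2 = 1)
(337 + d(a(-5, 6), -3/9))² = (337 + 1)² = 338² = 114244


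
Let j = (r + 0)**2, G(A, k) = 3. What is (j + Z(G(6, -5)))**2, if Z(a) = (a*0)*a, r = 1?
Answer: 1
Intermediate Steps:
j = 1 (j = (1 + 0)**2 = 1**2 = 1)
Z(a) = 0 (Z(a) = 0*a = 0)
(j + Z(G(6, -5)))**2 = (1 + 0)**2 = 1**2 = 1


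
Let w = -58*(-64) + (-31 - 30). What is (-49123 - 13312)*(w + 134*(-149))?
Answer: 1018627025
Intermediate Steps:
w = 3651 (w = 3712 - 61 = 3651)
(-49123 - 13312)*(w + 134*(-149)) = (-49123 - 13312)*(3651 + 134*(-149)) = -62435*(3651 - 19966) = -62435*(-16315) = 1018627025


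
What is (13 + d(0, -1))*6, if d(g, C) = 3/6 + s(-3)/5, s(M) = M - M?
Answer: 81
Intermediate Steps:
s(M) = 0
d(g, C) = ½ (d(g, C) = 3/6 + 0/5 = 3*(⅙) + 0*(⅕) = ½ + 0 = ½)
(13 + d(0, -1))*6 = (13 + ½)*6 = (27/2)*6 = 81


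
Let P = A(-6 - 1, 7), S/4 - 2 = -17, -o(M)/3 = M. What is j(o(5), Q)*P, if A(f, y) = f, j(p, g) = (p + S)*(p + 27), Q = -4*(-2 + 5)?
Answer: 6300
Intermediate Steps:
o(M) = -3*M
S = -60 (S = 8 + 4*(-17) = 8 - 68 = -60)
Q = -12 (Q = -4*3 = -12)
j(p, g) = (-60 + p)*(27 + p) (j(p, g) = (p - 60)*(p + 27) = (-60 + p)*(27 + p))
P = -7 (P = -6 - 1 = -7)
j(o(5), Q)*P = (-1620 + (-3*5)² - (-99)*5)*(-7) = (-1620 + (-15)² - 33*(-15))*(-7) = (-1620 + 225 + 495)*(-7) = -900*(-7) = 6300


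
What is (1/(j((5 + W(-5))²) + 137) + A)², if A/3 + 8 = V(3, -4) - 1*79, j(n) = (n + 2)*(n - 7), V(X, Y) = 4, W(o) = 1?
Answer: 95178420100/1535121 ≈ 62001.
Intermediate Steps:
j(n) = (-7 + n)*(2 + n) (j(n) = (2 + n)*(-7 + n) = (-7 + n)*(2 + n))
A = -249 (A = -24 + 3*(4 - 1*79) = -24 + 3*(4 - 79) = -24 + 3*(-75) = -24 - 225 = -249)
(1/(j((5 + W(-5))²) + 137) + A)² = (1/((-14 + ((5 + 1)²)² - 5*(5 + 1)²) + 137) - 249)² = (1/((-14 + (6²)² - 5*6²) + 137) - 249)² = (1/((-14 + 36² - 5*36) + 137) - 249)² = (1/((-14 + 1296 - 180) + 137) - 249)² = (1/(1102 + 137) - 249)² = (1/1239 - 249)² = (-308510/1239)² = 95178420100/1535121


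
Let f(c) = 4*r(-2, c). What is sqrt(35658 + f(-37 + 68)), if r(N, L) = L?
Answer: sqrt(35782) ≈ 189.16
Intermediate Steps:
f(c) = 4*c
sqrt(35658 + f(-37 + 68)) = sqrt(35658 + 4*(-37 + 68)) = sqrt(35658 + 4*31) = sqrt(35658 + 124) = sqrt(35782)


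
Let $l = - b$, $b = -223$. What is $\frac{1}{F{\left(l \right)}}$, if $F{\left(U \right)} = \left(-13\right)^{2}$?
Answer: $\frac{1}{169} \approx 0.0059172$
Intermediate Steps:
$l = 223$ ($l = \left(-1\right) \left(-223\right) = 223$)
$F{\left(U \right)} = 169$
$\frac{1}{F{\left(l \right)}} = \frac{1}{169}$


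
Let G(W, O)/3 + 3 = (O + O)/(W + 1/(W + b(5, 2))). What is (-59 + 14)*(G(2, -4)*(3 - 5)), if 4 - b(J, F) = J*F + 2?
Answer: -21870/11 ≈ -1988.2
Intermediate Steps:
b(J, F) = 2 - F*J (b(J, F) = 4 - (J*F + 2) = 4 - (F*J + 2) = 4 - (2 + F*J) = 4 + (-2 - F*J) = 2 - F*J)
G(W, O) = -9 + 6*O/(W + 1/(-8 + W)) (G(W, O) = -9 + 3*((O + O)/(W + 1/(W + (2 - 1*2*5)))) = -9 + 3*((2*O)/(W + 1/(W + (2 - 10)))) = -9 + 3*((2*O)/(W + 1/(W - 8))) = -9 + 3*((2*O)/(W + 1/(-8 + W))) = -9 + 3*(2*O/(W + 1/(-8 + W))) = -9 + 6*O/(W + 1/(-8 + W)))
(-59 + 14)*(G(2, -4)*(3 - 5)) = (-59 + 14)*((3*(-3 - 16*(-4) - 3*2² + 24*2 + 2*(-4)*2)/(1 + 2² - 8*2))*(3 - 5)) = -45*3*(-3 + 64 - 3*4 + 48 - 16)/(1 + 4 - 16)*(-2) = -45*3*(-3 + 64 - 12 + 48 - 16)/(-11)*(-2) = -45*3*(-1/11)*81*(-2) = -(-10935)*(-2)/11 = -45*486/11 = -21870/11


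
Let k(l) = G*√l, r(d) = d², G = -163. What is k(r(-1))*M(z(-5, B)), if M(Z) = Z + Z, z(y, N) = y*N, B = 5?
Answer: 8150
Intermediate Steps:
z(y, N) = N*y
M(Z) = 2*Z
k(l) = -163*√l
k(r(-1))*M(z(-5, B)) = (-163*√((-1)²))*(2*(5*(-5))) = (-163*√1)*(2*(-25)) = -163*1*(-50) = -163*(-50) = 8150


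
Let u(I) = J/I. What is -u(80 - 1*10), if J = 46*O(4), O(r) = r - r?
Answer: 0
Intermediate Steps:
O(r) = 0
J = 0 (J = 46*0 = 0)
u(I) = 0 (u(I) = 0/I = 0)
-u(80 - 1*10) = -1*0 = 0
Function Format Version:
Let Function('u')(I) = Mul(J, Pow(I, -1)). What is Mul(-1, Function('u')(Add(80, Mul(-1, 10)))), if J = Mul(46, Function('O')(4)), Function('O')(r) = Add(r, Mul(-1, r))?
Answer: 0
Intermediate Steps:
Function('O')(r) = 0
J = 0 (J = Mul(46, 0) = 0)
Function('u')(I) = 0 (Function('u')(I) = Mul(0, Pow(I, -1)) = 0)
Mul(-1, Function('u')(Add(80, Mul(-1, 10)))) = Mul(-1, 0) = 0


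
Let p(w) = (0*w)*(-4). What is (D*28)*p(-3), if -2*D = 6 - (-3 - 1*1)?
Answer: 0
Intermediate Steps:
p(w) = 0 (p(w) = 0*(-4) = 0)
D = -5 (D = -(6 - (-3 - 1*1))/2 = -(6 - (-3 - 1))/2 = -(6 - 1*(-4))/2 = -(6 + 4)/2 = -1/2*10 = -5)
(D*28)*p(-3) = -5*28*0 = -140*0 = 0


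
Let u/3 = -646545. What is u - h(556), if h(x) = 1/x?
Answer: -1078437061/556 ≈ -1.9396e+6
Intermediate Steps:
u = -1939635 (u = 3*(-646545) = -1939635)
u - h(556) = -1939635 - 1/556 = -1078437061/556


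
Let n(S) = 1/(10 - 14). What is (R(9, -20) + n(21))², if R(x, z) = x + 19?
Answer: 12321/16 ≈ 770.06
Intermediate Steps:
R(x, z) = 19 + x
n(S) = -¼ (n(S) = 1/(-4) = -¼)
(R(9, -20) + n(21))² = ((19 + 9) - ¼)² = (28 - ¼)² = (111/4)² = 12321/16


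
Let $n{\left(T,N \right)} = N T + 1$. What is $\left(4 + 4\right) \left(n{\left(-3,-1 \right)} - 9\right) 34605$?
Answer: $-1384200$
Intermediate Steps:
$n{\left(T,N \right)} = 1 + N T$
$\left(4 + 4\right) \left(n{\left(-3,-1 \right)} - 9\right) 34605 = \left(4 + 4\right) \left(\left(1 - -3\right) - 9\right) 34605 = 8 \left(\left(1 + 3\right) - 9\right) 34605 = 8 \left(4 - 9\right) 34605 = 8 \left(-5\right) 34605 = \left(-40\right) 34605 = -1384200$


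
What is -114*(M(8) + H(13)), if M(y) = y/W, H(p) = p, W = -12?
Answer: -1406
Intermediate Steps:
M(y) = -y/12 (M(y) = y/(-12) = y*(-1/12) = -y/12)
-114*(M(8) + H(13)) = -114*(-1/12*8 + 13) = -114*(-⅔ + 13) = -114*37/3 = -1406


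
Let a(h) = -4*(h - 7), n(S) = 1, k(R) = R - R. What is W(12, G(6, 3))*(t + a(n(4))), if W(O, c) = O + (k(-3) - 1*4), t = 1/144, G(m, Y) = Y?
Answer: 3457/18 ≈ 192.06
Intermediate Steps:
k(R) = 0
t = 1/144 ≈ 0.0069444
W(O, c) = -4 + O (W(O, c) = O + (0 - 1*4) = O + (0 - 4) = O - 4 = -4 + O)
a(h) = 28 - 4*h (a(h) = -4*(-7 + h) = 28 - 4*h)
W(12, G(6, 3))*(t + a(n(4))) = (-4 + 12)*(1/144 + (28 - 4*1)) = 8*(1/144 + (28 - 4)) = 8*(1/144 + 24) = 8*(3457/144) = 3457/18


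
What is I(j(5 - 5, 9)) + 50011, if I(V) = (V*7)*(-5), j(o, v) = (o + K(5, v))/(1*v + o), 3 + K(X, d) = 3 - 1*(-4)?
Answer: 449959/9 ≈ 49995.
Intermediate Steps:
K(X, d) = 4 (K(X, d) = -3 + (3 - 1*(-4)) = -3 + (3 + 4) = -3 + 7 = 4)
j(o, v) = (4 + o)/(o + v) (j(o, v) = (o + 4)/(1*v + o) = (4 + o)/(v + o) = (4 + o)/(o + v))
I(V) = -35*V (I(V) = (7*V)*(-5) = -35*V)
I(j(5 - 5, 9)) + 50011 = -35*(4 + (5 - 5))/((5 - 5) + 9) + 50011 = -35*(4 + 0)/(0 + 9) + 50011 = -35*4/9 + 50011 = -140/9 + 50011 = 449959/9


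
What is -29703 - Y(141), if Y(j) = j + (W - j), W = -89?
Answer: -29614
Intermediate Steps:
Y(j) = -89 (Y(j) = j + (-89 - j) = -89)
-29703 - Y(141) = -29703 - 1*(-89) = -29703 + 89 = -29614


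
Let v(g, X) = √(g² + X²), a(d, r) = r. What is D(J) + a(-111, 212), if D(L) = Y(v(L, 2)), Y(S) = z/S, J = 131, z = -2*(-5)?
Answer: 212 + 2*√17165/3433 ≈ 212.08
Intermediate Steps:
z = 10
v(g, X) = √(X² + g²)
Y(S) = 10/S
D(L) = 10/√(4 + L²) (D(L) = 10/(√(2² + L²)) = 10/(√(4 + L²)) = 10/√(4 + L²))
D(J) + a(-111, 212) = 10/√(4 + 131²) + 212 = 10/√(4 + 17161) + 212 = 10/√17165 + 212 = 10*(√17165/17165) + 212 = 2*√17165/3433 + 212 = 212 + 2*√17165/3433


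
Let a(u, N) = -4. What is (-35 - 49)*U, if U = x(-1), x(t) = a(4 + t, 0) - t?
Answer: 252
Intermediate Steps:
x(t) = -4 - t
U = -3 (U = -4 - 1*(-1) = -4 + 1 = -3)
(-35 - 49)*U = (-35 - 49)*(-3) = -84*(-3) = 252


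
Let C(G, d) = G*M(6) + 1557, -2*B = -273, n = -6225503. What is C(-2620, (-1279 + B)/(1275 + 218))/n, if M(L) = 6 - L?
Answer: -1557/6225503 ≈ -0.00025010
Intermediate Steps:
B = 273/2 (B = -1/2*(-273) = 273/2 ≈ 136.50)
C(G, d) = 1557 (C(G, d) = G*(6 - 1*6) + 1557 = G*(6 - 6) + 1557 = G*0 + 1557 = 0 + 1557 = 1557)
C(-2620, (-1279 + B)/(1275 + 218))/n = 1557/(-6225503) = 1557*(-1/6225503) = -1557/6225503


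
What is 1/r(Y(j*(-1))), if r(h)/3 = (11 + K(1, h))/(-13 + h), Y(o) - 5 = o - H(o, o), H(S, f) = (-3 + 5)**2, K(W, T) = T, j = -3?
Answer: -1/5 ≈ -0.20000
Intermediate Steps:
H(S, f) = 4 (H(S, f) = 2**2 = 4)
Y(o) = 1 + o (Y(o) = 5 + (o - 1*4) = 5 + (o - 4) = 5 + (-4 + o) = 1 + o)
r(h) = 3*(11 + h)/(-13 + h) (r(h) = 3*((11 + h)/(-13 + h)) = 3*(11 + h)/(-13 + h))
1/r(Y(j*(-1))) = 1/(3*(11 + (1 - 3*(-1)))/(-13 + (1 - 3*(-1)))) = 1/(3*(11 + (1 + 3))/(-13 + (1 + 3))) = 1/(3*(11 + 4)/(-13 + 4)) = 1/(3*15/(-9)) = 1/(3*(-1/9)*15) = 1/(-5) = -1/5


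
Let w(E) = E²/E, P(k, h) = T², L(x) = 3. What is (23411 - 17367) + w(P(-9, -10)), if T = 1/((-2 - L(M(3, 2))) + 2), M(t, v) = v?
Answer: 54397/9 ≈ 6044.1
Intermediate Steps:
T = -⅓ (T = 1/((-2 - 1*3) + 2) = 1/((-2 - 3) + 2) = 1/(-5 + 2) = 1/(-3) = -⅓ ≈ -0.33333)
P(k, h) = ⅑ (P(k, h) = (-⅓)² = ⅑)
w(E) = E
(23411 - 17367) + w(P(-9, -10)) = (23411 - 17367) + ⅑ = 6044 + ⅑ = 54397/9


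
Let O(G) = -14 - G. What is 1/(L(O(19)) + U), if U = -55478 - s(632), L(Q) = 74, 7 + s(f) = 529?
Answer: -1/55926 ≈ -1.7881e-5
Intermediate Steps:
s(f) = 522 (s(f) = -7 + 529 = 522)
U = -56000 (U = -55478 - 1*522 = -55478 - 522 = -56000)
1/(L(O(19)) + U) = 1/(74 - 56000) = 1/(-55926) = -1/55926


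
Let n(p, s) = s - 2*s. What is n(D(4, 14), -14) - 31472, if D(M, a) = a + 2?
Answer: -31458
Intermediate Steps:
D(M, a) = 2 + a
n(p, s) = -s
n(D(4, 14), -14) - 31472 = -1*(-14) - 31472 = 14 - 31472 = -31458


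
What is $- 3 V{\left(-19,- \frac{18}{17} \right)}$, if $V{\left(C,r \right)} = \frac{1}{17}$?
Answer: $- \frac{3}{17} \approx -0.17647$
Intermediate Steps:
$V{\left(C,r \right)} = \frac{1}{17}$
$- 3 V{\left(-19,- \frac{18}{17} \right)} = \left(-3\right) \frac{1}{17} = - \frac{3}{17}$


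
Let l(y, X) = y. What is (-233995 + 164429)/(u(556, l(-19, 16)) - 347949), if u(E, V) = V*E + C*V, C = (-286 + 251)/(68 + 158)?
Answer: 15721916/81023273 ≈ 0.19404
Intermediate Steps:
C = -35/226 ≈ -0.15487
u(E, V) = -35*V/226 + E*V (u(E, V) = V*E - 35*V/226 = E*V - 35*V/226 = -35*V/226 + E*V)
(-233995 + 164429)/(u(556, l(-19, 16)) - 347949) = (-233995 + 164429)/((1/226)*(-19)*(-35 + 226*556) - 347949) = -69566/((1/226)*(-19)*(-35 + 125656) - 347949) = -69566/((1/226)*(-19)*125621 - 347949) = -69566/(-2386799/226 - 347949) = -69566/(-81023273/226) = -69566*(-226/81023273) = 15721916/81023273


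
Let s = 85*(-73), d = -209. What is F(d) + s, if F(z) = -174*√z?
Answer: -6205 - 174*I*√209 ≈ -6205.0 - 2515.5*I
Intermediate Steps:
s = -6205
F(d) + s = -174*I*√209 - 6205 = -6205 - 174*I*√209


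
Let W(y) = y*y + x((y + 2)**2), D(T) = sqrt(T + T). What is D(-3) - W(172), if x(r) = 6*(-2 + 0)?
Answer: -29572 + I*sqrt(6) ≈ -29572.0 + 2.4495*I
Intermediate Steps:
D(T) = sqrt(2)*sqrt(T) (D(T) = sqrt(2*T) = sqrt(2)*sqrt(T))
x(r) = -12 (x(r) = 6*(-2) = -12)
W(y) = -12 + y**2 (W(y) = y*y - 12 = y**2 - 12 = -12 + y**2)
D(-3) - W(172) = sqrt(2)*sqrt(-3) - (-12 + 172**2) = sqrt(2)*(I*sqrt(3)) - (-12 + 29584) = I*sqrt(6) - 1*29572 = I*sqrt(6) - 29572 = -29572 + I*sqrt(6)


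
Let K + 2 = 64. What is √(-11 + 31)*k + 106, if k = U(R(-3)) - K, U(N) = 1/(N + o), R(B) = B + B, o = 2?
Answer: 106 - 249*√5/2 ≈ -172.39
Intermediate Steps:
K = 62 (K = -2 + 64 = 62)
R(B) = 2*B
U(N) = 1/(2 + N) (U(N) = 1/(N + 2) = 1/(2 + N))
k = -249/4 (k = 1/(2 + 2*(-3)) - 1*62 = 1/(2 - 6) - 62 = 1/(-4) - 62 = -¼ - 62 = -249/4 ≈ -62.250)
√(-11 + 31)*k + 106 = √(-11 + 31)*(-249/4) + 106 = √20*(-249/4) + 106 = (2*√5)*(-249/4) + 106 = -249*√5/2 + 106 = 106 - 249*√5/2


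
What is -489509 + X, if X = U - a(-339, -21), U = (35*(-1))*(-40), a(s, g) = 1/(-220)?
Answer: -107383979/220 ≈ -4.8811e+5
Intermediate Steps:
a(s, g) = -1/220
U = 1400 (U = -35*(-40) = 1400)
X = 308001/220 (X = 1400 - 1*(-1/220) = 1400 + 1/220 = 308001/220 ≈ 1400.0)
-489509 + X = -489509 + 308001/220 = -107383979/220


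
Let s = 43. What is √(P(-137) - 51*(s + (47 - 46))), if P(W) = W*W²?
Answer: I*√2573597 ≈ 1604.2*I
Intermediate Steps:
P(W) = W³
√(P(-137) - 51*(s + (47 - 46))) = √((-137)³ - 51*(43 + (47 - 46))) = √(-2571353 - 51*(43 + 1)) = √(-2571353 - 51*44) = √(-2571353 - 2244) = √(-2573597) = I*√2573597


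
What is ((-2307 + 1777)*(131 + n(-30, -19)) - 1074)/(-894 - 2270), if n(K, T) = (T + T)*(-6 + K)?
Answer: 198886/791 ≈ 251.44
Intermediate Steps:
n(K, T) = 2*T*(-6 + K) (n(K, T) = (2*T)*(-6 + K) = 2*T*(-6 + K))
((-2307 + 1777)*(131 + n(-30, -19)) - 1074)/(-894 - 2270) = ((-2307 + 1777)*(131 + 2*(-19)*(-6 - 30)) - 1074)/(-894 - 2270) = (-530*(131 + 2*(-19)*(-36)) - 1074)/(-3164) = (-530*(131 + 1368) - 1074)*(-1/3164) = (-530*1499 - 1074)*(-1/3164) = (-794470 - 1074)*(-1/3164) = -795544*(-1/3164) = 198886/791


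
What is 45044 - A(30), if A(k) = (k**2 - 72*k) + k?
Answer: 46274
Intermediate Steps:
A(k) = k**2 - 71*k
45044 - A(30) = 45044 - 30*(-71 + 30) = 45044 - 30*(-41) = 45044 - 1*(-1230) = 45044 + 1230 = 46274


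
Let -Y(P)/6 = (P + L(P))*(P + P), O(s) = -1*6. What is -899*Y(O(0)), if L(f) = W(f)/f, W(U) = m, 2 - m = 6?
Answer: 345216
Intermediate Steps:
m = -4 (m = 2 - 1*6 = 2 - 6 = -4)
W(U) = -4
O(s) = -6
L(f) = -4/f
Y(P) = -12*P*(P - 4/P) (Y(P) = -6*(P - 4/P)*(P + P) = -6*(P - 4/P)*2*P = -12*P*(P - 4/P))
-899*Y(O(0)) = -899*(48 - 12*(-6)**2) = -899*(48 - 12*36) = -899*(48 - 432) = -899*(-384) = 345216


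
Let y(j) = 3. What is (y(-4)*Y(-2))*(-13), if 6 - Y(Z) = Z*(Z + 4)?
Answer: -390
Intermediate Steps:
Y(Z) = 6 - Z*(4 + Z) (Y(Z) = 6 - Z*(Z + 4) = 6 - Z*(4 + Z))
(y(-4)*Y(-2))*(-13) = (3*(6 - 1*(-2)**2 - 4*(-2)))*(-13) = (3*(6 - 1*4 + 8))*(-13) = (3*(6 - 4 + 8))*(-13) = (3*10)*(-13) = 30*(-13) = -390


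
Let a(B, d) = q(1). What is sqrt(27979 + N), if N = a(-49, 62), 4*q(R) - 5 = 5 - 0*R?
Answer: sqrt(111926)/2 ≈ 167.28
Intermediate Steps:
q(R) = 5/2 (q(R) = 5/4 + (5 - 0*R)/4 = 5/4 + (5 - 1*0)/4 = 5/4 + (5 + 0)/4 = 5/4 + (1/4)*5 = 5/4 + 5/4 = 5/2)
a(B, d) = 5/2
N = 5/2 ≈ 2.5000
sqrt(27979 + N) = sqrt(27979 + 5/2) = sqrt(55963/2) = sqrt(111926)/2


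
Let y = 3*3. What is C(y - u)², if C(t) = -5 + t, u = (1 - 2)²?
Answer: 9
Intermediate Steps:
y = 9
u = 1 (u = (-1)² = 1)
C(y - u)² = (-5 + (9 - 1*1))² = (-5 + (9 - 1))² = (-5 + 8)² = 3² = 9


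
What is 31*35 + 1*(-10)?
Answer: 1075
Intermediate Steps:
31*35 + 1*(-10) = 1085 - 10 = 1075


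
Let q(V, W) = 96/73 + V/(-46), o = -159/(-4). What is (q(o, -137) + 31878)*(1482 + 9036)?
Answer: 2251858325427/6716 ≈ 3.3530e+8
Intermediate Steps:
o = 159/4 (o = -159*(-¼) = 159/4 ≈ 39.750)
q(V, W) = 96/73 - V/46 (q(V, W) = 96*(1/73) + V*(-1/46) = 96/73 - V/46)
(q(o, -137) + 31878)*(1482 + 9036) = ((96/73 - 1/46*159/4) + 31878)*(1482 + 9036) = ((96/73 - 159/184) + 31878)*10518 = (6057/13432 + 31878)*10518 = (428191353/13432)*10518 = 2251858325427/6716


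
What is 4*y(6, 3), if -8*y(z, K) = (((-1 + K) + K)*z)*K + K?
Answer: -93/2 ≈ -46.500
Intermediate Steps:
y(z, K) = -K/8 - K*z*(-1 + 2*K)/8 (y(z, K) = -((((-1 + K) + K)*z)*K + K)/8 = -(((-1 + 2*K)*z)*K + K)/8 = -((z*(-1 + 2*K))*K + K)/8 = -(K*z*(-1 + 2*K) + K)/8 = -(K + K*z*(-1 + 2*K))/8 = -K/8 - K*z*(-1 + 2*K)/8)
4*y(6, 3) = 4*((1/8)*3*(-1 + 6 - 2*3*6)) = 4*((1/8)*3*(-1 + 6 - 36)) = 4*((1/8)*3*(-31)) = 4*(-93/8) = -93/2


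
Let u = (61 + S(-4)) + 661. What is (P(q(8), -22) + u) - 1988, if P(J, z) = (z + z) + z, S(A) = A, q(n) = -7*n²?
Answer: -1336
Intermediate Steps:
u = 718 (u = (61 - 4) + 661 = 57 + 661 = 718)
P(J, z) = 3*z (P(J, z) = 2*z + z = 3*z)
(P(q(8), -22) + u) - 1988 = (3*(-22) + 718) - 1988 = (-66 + 718) - 1988 = 652 - 1988 = -1336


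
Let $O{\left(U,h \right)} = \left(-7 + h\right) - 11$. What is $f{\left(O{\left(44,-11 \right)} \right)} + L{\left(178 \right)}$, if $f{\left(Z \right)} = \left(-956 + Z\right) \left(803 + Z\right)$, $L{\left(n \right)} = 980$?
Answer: $-761410$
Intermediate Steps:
$O{\left(U,h \right)} = -18 + h$
$f{\left(O{\left(44,-11 \right)} \right)} + L{\left(178 \right)} = \left(-767668 + \left(-18 - 11\right)^{2} - 153 \left(-18 - 11\right)\right) + 980 = \left(-767668 + \left(-29\right)^{2} - -4437\right) + 980 = \left(-767668 + 841 + 4437\right) + 980 = -762390 + 980 = -761410$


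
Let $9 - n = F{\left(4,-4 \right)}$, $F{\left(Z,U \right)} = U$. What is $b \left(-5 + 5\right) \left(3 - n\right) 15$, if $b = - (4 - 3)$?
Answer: $0$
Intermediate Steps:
$b = -1$ ($b = \left(-1\right) 1 = -1$)
$n = 13$ ($n = 9 - -4 = 9 + 4 = 13$)
$b \left(-5 + 5\right) \left(3 - n\right) 15 = - \left(-5 + 5\right) \left(3 - 13\right) 15 = - 0 \left(3 - 13\right) 15 = - 0 \left(-10\right) 15 = \left(-1\right) 0 \cdot 15 = 0 \cdot 15 = 0$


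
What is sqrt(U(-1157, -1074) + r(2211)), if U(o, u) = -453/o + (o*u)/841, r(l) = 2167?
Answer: sqrt(4103486982946)/33553 ≈ 60.373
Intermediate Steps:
U(o, u) = -453/o + o*u/841 (U(o, u) = -453/o + (o*u)*(1/841) = -453/o + o*u/841)
sqrt(U(-1157, -1074) + r(2211)) = sqrt((-453/(-1157) + (1/841)*(-1157)*(-1074)) + 2167) = sqrt((-453*(-1/1157) + 1242618/841) + 2167) = sqrt((453/1157 + 1242618/841) + 2167) = sqrt(1438089999/973037 + 2167) = sqrt(3546661178/973037) = sqrt(4103486982946)/33553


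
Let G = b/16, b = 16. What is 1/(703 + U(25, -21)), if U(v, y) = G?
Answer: 1/704 ≈ 0.0014205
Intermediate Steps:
G = 1 (G = 16/16 = 16*(1/16) = 1)
U(v, y) = 1
1/(703 + U(25, -21)) = 1/(703 + 1) = 1/704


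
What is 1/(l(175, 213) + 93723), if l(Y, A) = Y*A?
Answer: 1/130998 ≈ 7.6337e-6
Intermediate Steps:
l(Y, A) = A*Y
1/(l(175, 213) + 93723) = 1/(213*175 + 93723) = 1/(37275 + 93723) = 1/130998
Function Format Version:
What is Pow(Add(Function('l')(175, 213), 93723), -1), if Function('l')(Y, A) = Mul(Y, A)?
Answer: Rational(1, 130998) ≈ 7.6337e-6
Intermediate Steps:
Function('l')(Y, A) = Mul(A, Y)
Pow(Add(Function('l')(175, 213), 93723), -1) = Pow(Add(Mul(213, 175), 93723), -1) = Pow(Add(37275, 93723), -1) = Pow(130998, -1) = Rational(1, 130998)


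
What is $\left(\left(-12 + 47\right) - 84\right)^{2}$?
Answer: $2401$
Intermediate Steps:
$\left(\left(-12 + 47\right) - 84\right)^{2} = \left(35 - 84\right)^{2} = \left(-49\right)^{2} = 2401$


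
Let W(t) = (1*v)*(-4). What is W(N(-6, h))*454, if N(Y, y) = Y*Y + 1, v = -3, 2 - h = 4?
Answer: 5448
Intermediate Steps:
h = -2 (h = 2 - 1*4 = 2 - 4 = -2)
N(Y, y) = 1 + Y**2 (N(Y, y) = Y**2 + 1 = 1 + Y**2)
W(t) = 12 (W(t) = (1*(-3))*(-4) = -3*(-4) = 12)
W(N(-6, h))*454 = 12*454 = 5448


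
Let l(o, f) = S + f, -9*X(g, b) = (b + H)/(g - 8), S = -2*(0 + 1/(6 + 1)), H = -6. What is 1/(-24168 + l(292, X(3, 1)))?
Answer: -63/1522609 ≈ -4.1376e-5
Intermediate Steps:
S = -2/7 (S = -2*(0 + 1/7) = -2*(0 + ⅐) = -2*⅐ = -2/7 ≈ -0.28571)
X(g, b) = -(-6 + b)/(9*(-8 + g)) (X(g, b) = -(b - 6)/(9*(g - 8)) = -(-6 + b)/(9*(-8 + g)))
l(o, f) = -2/7 + f
1/(-24168 + l(292, X(3, 1))) = 1/(-24168 + (-2/7 + (6 - 1*1)/(9*(-8 + 3)))) = 1/(-24168 + (-2/7 + (⅑)*(6 - 1)/(-5))) = 1/(-24168 + (-2/7 + (⅑)*(-⅕)*5)) = 1/(-24168 + (-2/7 - ⅑)) = 1/(-24168 - 25/63) = 1/(-1522609/63) = -63/1522609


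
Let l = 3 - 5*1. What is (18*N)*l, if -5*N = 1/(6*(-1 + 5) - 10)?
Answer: 18/35 ≈ 0.51429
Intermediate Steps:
l = -2 (l = 3 - 5 = -2)
N = -1/70 (N = -1/(5*(6*(-1 + 5) - 10)) = -1/(5*(6*4 - 10)) = -1/(5*(24 - 10)) = -1/5/14 = -1/5*1/14 = -1/70 ≈ -0.014286)
(18*N)*l = (18*(-1/70))*(-2) = -9/35*(-2) = 18/35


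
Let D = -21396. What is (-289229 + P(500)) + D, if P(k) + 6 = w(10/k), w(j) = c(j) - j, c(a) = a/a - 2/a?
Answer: -15536501/50 ≈ -3.1073e+5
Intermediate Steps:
c(a) = 1 - 2/a
w(j) = -j + (-2 + j)/j (w(j) = (-2 + j)/j - j = -j + (-2 + j)/j)
P(k) = -5 - 10/k - k/5 (P(k) = -6 + (1 - 10/k - 2*k/10) = -6 + (1 - 10/k - k/5) = -5 - 10/k - k/5)
(-289229 + P(500)) + D = (-289229 + (-5 - 10/500 - ⅕*500)) - 21396 = (-289229 + (-5 - 10*1/500 - 100)) - 21396 = (-289229 + (-5 - 1/50 - 100)) - 21396 = (-289229 - 5251/50) - 21396 = -14466701/50 - 21396 = -15536501/50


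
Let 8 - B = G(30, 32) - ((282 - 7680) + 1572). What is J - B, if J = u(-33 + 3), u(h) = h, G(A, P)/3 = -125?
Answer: 5413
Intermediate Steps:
G(A, P) = -375 (G(A, P) = 3*(-125) = -375)
J = -30 (J = -33 + 3 = -30)
B = -5443 (B = 8 - (-375 - ((282 - 7680) + 1572)) = 8 - (-375 - (-7398 + 1572)) = 8 - (-375 - 1*(-5826)) = 8 - (-375 + 5826) = 8 - 1*5451 = 8 - 5451 = -5443)
J - B = -30 - 1*(-5443) = -30 + 5443 = 5413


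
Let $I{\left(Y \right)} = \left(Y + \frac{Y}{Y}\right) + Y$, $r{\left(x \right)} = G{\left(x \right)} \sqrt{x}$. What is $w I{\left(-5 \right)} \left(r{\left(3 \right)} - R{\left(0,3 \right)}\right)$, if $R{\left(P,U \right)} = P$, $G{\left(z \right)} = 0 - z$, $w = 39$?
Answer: $1053 \sqrt{3} \approx 1823.8$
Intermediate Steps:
$G{\left(z \right)} = - z$
$r{\left(x \right)} = - x^{\frac{3}{2}}$ ($r{\left(x \right)} = - x \sqrt{x} = - x^{\frac{3}{2}}$)
$I{\left(Y \right)} = 1 + 2 Y$ ($I{\left(Y \right)} = \left(Y + 1\right) + Y = \left(1 + Y\right) + Y = 1 + 2 Y$)
$w I{\left(-5 \right)} \left(r{\left(3 \right)} - R{\left(0,3 \right)}\right) = 39 \left(1 + 2 \left(-5\right)\right) \left(- 3^{\frac{3}{2}} - 0\right) = 39 \left(1 - 10\right) \left(- 3 \sqrt{3} + 0\right) = 39 \left(-9\right) \left(- 3 \sqrt{3} + 0\right) = - 351 \left(- 3 \sqrt{3}\right) = 1053 \sqrt{3}$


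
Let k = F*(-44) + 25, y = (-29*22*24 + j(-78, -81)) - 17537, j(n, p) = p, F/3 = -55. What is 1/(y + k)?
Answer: -1/25645 ≈ -3.8994e-5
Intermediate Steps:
F = -165 (F = 3*(-55) = -165)
y = -32930 (y = (-29*22*24 - 81) - 17537 = (-638*24 - 81) - 17537 = (-15312 - 81) - 17537 = -15393 - 17537 = -32930)
k = 7285 (k = -165*(-44) + 25 = 7260 + 25 = 7285)
1/(y + k) = 1/(-32930 + 7285) = 1/(-25645) = -1/25645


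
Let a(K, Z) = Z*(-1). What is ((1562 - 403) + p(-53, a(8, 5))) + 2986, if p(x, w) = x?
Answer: 4092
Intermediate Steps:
a(K, Z) = -Z
((1562 - 403) + p(-53, a(8, 5))) + 2986 = ((1562 - 403) - 53) + 2986 = (1159 - 53) + 2986 = 1106 + 2986 = 4092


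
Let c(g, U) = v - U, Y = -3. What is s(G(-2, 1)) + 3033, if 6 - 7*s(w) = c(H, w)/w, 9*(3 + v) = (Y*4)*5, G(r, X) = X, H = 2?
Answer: 63743/21 ≈ 3035.4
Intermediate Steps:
v = -29/3 (v = -3 + (-3*4*5)/9 = -3 + (-12*5)/9 = -3 + (⅑)*(-60) = -3 - 20/3 = -29/3 ≈ -9.6667)
c(g, U) = -29/3 - U
s(w) = 6/7 - (-29/3 - w)/(7*w)
s(G(-2, 1)) + 3033 = (29/21 + 1)/1 + 3033 = 1*(50/21) + 3033 = 50/21 + 3033 = 63743/21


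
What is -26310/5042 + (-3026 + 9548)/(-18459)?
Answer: -86423369/15511713 ≈ -5.5715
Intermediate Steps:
-26310/5042 + (-3026 + 9548)/(-18459) = -26310*1/5042 + 6522*(-1/18459) = -13155/2521 - 2174/6153 = -86423369/15511713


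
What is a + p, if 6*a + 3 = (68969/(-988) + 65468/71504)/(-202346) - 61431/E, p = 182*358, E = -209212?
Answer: 9134003757779146136971/140187657055277208 ≈ 65156.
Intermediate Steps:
p = 65156
a = -63225314495627477/140187657055277208 (a = -½ + ((68969/(-988) + 65468/71504)/(-202346) - 61431/(-209212))/6 = -½ + ((68969*(-1/988) + 65468*(1/71504))*(-1/202346) - 61431*(-1/209212))/6 = -½ + ((-68969/988 + 16367/17876)*(-1/202346) + 61431/209212)/6 = -½ + (-76044953/1103843*(-1/202346) + 61431/209212)/6 = -½ + (76044953/223358215678 + 61431/209212)/6 = -½ + (⅙)*(6868514032011127/23364609509212868) = -½ + 6868514032011127/140187657055277208 = -63225314495627477/140187657055277208 ≈ -0.45100)
a + p = -63225314495627477/140187657055277208 + 65156 = 9134003757779146136971/140187657055277208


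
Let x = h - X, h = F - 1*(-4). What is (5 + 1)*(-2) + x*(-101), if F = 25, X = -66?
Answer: -9607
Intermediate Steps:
h = 29 (h = 25 - 1*(-4) = 25 + 4 = 29)
x = 95 (x = 29 - 1*(-66) = 29 + 66 = 95)
(5 + 1)*(-2) + x*(-101) = (5 + 1)*(-2) + 95*(-101) = 6*(-2) - 9595 = -12 - 9595 = -9607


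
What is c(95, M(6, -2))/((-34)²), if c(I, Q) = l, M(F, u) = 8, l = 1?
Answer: 1/1156 ≈ 0.00086505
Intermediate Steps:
c(I, Q) = 1
c(95, M(6, -2))/((-34)²) = 1/(-34)² = 1/1156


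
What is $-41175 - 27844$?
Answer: $-69019$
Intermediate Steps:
$-41175 - 27844 = -69019$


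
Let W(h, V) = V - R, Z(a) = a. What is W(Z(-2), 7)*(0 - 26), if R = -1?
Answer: -208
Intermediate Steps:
W(h, V) = 1 + V (W(h, V) = V - 1*(-1) = V + 1 = 1 + V)
W(Z(-2), 7)*(0 - 26) = (1 + 7)*(0 - 26) = 8*(-26) = -208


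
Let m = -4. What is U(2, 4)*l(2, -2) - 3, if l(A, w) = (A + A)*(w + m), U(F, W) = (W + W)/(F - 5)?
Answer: 61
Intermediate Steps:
U(F, W) = 2*W/(-5 + F) (U(F, W) = (2*W)/(-5 + F) = 2*W/(-5 + F))
l(A, w) = 2*A*(-4 + w) (l(A, w) = (A + A)*(w - 4) = (2*A)*(-4 + w) = 2*A*(-4 + w))
U(2, 4)*l(2, -2) - 3 = (2*4/(-5 + 2))*(2*2*(-4 - 2)) - 3 = (2*4/(-3))*(2*2*(-6)) - 3 = (2*4*(-⅓))*(-24) - 3 = -8/3*(-24) - 3 = 64 - 3 = 61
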